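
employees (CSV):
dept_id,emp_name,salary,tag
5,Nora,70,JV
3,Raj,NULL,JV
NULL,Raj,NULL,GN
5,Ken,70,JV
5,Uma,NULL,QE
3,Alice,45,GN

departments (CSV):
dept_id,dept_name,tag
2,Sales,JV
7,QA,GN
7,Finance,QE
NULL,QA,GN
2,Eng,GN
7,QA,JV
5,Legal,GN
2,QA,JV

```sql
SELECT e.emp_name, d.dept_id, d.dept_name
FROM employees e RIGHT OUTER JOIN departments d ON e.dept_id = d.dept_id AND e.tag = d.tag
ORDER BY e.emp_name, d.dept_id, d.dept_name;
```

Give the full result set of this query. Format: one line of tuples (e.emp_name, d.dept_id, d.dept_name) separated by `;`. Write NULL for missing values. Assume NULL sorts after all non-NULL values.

(NULL, 2, Eng); (NULL, 2, QA); (NULL, 2, Sales); (NULL, 5, Legal); (NULL, 7, Finance); (NULL, 7, QA); (NULL, 7, QA); (NULL, NULL, QA)

RIGHT JOIN keeps every row from `departments`; unmatched rows get NULL for `employees`'s columns.
Matching on e.dept_id = d.dept_id AND e.tag = d.tag. A NULL in a compared column never satisfies the condition.
Matched pairs: 0; unmatched d rows kept: 8.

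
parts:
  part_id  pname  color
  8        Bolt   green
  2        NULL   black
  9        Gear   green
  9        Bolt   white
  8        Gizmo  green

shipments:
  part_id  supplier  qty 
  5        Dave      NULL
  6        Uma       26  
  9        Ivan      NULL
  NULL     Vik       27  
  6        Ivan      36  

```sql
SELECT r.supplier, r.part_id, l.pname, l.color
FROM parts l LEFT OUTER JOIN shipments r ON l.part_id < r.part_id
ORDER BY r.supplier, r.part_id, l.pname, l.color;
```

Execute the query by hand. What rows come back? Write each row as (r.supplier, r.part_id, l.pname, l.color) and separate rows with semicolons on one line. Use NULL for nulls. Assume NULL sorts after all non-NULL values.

LEFT JOIN keeps every row from `parts`; unmatched rows get NULL for `shipments`'s columns.
Matching on l.part_id < r.part_id. A NULL in a compared column never satisfies the condition.
- l[0] part_id=8 → 1 match(es) in r → 1 row(s).
- l[1] part_id=2 → 4 match(es) in r → 4 row(s).
- l[2] part_id=9 → no match; kept with NULLs on the r side.
- l[3] part_id=9 → no match; kept with NULLs on the r side.
- l[4] part_id=8 → 1 match(es) in r → 1 row(s).
After projecting and ordering:
r.supplier | r.part_id | l.pname | l.color
Dave | 5 | NULL | black
Ivan | 6 | NULL | black
Ivan | 9 | Bolt | green
Ivan | 9 | Gizmo | green
Ivan | 9 | NULL | black
Uma | 6 | NULL | black
NULL | NULL | Bolt | white
NULL | NULL | Gear | green

(Dave, 5, NULL, black); (Ivan, 6, NULL, black); (Ivan, 9, Bolt, green); (Ivan, 9, Gizmo, green); (Ivan, 9, NULL, black); (Uma, 6, NULL, black); (NULL, NULL, Bolt, white); (NULL, NULL, Gear, green)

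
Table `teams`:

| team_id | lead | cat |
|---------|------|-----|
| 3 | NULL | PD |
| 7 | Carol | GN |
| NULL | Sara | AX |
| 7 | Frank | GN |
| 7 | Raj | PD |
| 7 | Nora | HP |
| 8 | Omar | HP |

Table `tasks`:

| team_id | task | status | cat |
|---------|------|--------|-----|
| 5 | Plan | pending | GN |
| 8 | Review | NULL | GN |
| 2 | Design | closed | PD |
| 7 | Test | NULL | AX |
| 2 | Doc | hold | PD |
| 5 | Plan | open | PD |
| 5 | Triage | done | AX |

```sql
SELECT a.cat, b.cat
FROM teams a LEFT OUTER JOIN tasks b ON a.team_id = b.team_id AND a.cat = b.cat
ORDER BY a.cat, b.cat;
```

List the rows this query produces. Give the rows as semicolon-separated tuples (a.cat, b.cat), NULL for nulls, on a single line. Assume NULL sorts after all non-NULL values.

(AX, NULL); (GN, NULL); (GN, NULL); (HP, NULL); (HP, NULL); (PD, NULL); (PD, NULL)

LEFT JOIN keeps every row from `teams`; unmatched rows get NULL for `tasks`'s columns.
Matching on a.team_id = b.team_id AND a.cat = b.cat. A NULL in a compared column never satisfies the condition.
Matched pairs: 0; unmatched a rows kept: 7.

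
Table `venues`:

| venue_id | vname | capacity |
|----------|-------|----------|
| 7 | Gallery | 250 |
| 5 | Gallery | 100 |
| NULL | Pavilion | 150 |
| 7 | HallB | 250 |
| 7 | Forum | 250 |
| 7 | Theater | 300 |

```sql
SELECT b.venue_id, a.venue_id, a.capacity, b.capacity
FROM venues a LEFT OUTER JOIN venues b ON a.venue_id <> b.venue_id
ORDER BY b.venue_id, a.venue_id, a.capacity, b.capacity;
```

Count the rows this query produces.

LEFT JOIN keeps every row from `venues a`; unmatched rows get NULL for `venues b`'s columns.
Matching on a.venue_id <> b.venue_id. A NULL in a compared column never satisfies the condition.
- a[0] venue_id=7 → 1 match(es) in b → 1 row(s).
- a[1] venue_id=5 → 4 match(es) in b → 4 row(s).
- a[2] venue_id=NULL → no match; kept with NULLs on the b side.
- a[3] venue_id=7 → 1 match(es) in b → 1 row(s).
- a[4] venue_id=7 → 1 match(es) in b → 1 row(s).
- a[5] venue_id=7 → 1 match(es) in b → 1 row(s).
Total: 8 matched + 1 padded = 9 rows.

9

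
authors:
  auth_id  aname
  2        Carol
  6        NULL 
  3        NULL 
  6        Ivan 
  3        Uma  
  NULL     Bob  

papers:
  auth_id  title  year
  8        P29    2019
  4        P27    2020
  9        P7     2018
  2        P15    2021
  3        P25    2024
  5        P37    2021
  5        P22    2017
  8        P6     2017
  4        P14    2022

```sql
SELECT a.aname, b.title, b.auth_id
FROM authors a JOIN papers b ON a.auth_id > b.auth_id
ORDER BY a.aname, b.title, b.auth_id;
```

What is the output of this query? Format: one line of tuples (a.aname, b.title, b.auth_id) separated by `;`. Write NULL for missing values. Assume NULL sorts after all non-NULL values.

(Ivan, P14, 4); (Ivan, P15, 2); (Ivan, P22, 5); (Ivan, P25, 3); (Ivan, P27, 4); (Ivan, P37, 5); (Uma, P15, 2); (NULL, P14, 4); (NULL, P15, 2); (NULL, P15, 2); (NULL, P22, 5); (NULL, P25, 3); (NULL, P27, 4); (NULL, P37, 5)

INNER JOIN keeps only pairs where the ON condition holds.
Matching on a.auth_id > b.auth_id. A NULL in a compared column never satisfies the condition.
- a row (auth_id=2): no match → dropped.
- a row (auth_id=6): matches 6 b row(s) → 6 output row(s).
- a row (auth_id=3): matches 1 b row(s) → 1 output row(s).
- a row (auth_id=6): matches 6 b row(s) → 6 output row(s).
- a row (auth_id=3): matches 1 b row(s) → 1 output row(s).
- a row (auth_id=NULL): no match → dropped.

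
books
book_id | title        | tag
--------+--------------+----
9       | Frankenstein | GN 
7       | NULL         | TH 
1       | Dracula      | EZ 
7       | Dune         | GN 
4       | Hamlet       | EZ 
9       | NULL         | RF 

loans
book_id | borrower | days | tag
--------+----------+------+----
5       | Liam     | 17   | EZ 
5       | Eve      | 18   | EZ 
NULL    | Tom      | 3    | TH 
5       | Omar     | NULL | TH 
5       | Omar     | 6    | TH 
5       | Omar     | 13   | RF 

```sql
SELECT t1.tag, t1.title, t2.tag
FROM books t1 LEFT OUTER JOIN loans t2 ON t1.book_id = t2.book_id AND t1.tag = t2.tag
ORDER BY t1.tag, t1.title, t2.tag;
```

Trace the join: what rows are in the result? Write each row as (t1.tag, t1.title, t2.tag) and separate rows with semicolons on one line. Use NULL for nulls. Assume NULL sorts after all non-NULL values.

(EZ, Dracula, NULL); (EZ, Hamlet, NULL); (GN, Dune, NULL); (GN, Frankenstein, NULL); (RF, NULL, NULL); (TH, NULL, NULL)

LEFT JOIN keeps every row from `books`; unmatched rows get NULL for `loans`'s columns.
Matching on t1.book_id = t2.book_id AND t1.tag = t2.tag. A NULL in a compared column never satisfies the condition.
- t1[0] book_id=9, tag=GN → no match; kept with NULLs on the t2 side.
- t1[1] book_id=7, tag=TH → no match; kept with NULLs on the t2 side.
- t1[2] book_id=1, tag=EZ → no match; kept with NULLs on the t2 side.
- t1[3] book_id=7, tag=GN → no match; kept with NULLs on the t2 side.
- t1[4] book_id=4, tag=EZ → no match; kept with NULLs on the t2 side.
- t1[5] book_id=9, tag=RF → no match; kept with NULLs on the t2 side.
After projecting and ordering:
t1.tag | t1.title | t2.tag
EZ | Dracula | NULL
EZ | Hamlet | NULL
GN | Dune | NULL
GN | Frankenstein | NULL
RF | NULL | NULL
TH | NULL | NULL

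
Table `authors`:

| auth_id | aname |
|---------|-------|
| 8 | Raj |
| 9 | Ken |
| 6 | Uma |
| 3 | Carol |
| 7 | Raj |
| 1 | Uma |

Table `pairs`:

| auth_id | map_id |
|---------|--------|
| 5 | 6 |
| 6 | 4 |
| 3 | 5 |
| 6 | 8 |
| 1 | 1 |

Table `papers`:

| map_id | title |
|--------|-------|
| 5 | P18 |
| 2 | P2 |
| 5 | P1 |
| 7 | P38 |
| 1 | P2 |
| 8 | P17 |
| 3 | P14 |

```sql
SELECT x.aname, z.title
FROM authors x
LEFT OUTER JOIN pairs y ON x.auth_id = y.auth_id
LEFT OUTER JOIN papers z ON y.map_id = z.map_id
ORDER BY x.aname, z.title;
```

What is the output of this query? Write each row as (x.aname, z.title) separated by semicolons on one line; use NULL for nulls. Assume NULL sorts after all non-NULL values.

Evaluate left to right. First `authors x LEFT JOIN pairs y` on auth_id: 7 row(s).
Then LEFT JOIN `papers z` on map_id: each of those 7 rows is kept; rows whose y.map_id has no match in z get NULL for z's columns.

(Carol, P1); (Carol, P18); (Ken, NULL); (Raj, NULL); (Raj, NULL); (Uma, P17); (Uma, P2); (Uma, NULL)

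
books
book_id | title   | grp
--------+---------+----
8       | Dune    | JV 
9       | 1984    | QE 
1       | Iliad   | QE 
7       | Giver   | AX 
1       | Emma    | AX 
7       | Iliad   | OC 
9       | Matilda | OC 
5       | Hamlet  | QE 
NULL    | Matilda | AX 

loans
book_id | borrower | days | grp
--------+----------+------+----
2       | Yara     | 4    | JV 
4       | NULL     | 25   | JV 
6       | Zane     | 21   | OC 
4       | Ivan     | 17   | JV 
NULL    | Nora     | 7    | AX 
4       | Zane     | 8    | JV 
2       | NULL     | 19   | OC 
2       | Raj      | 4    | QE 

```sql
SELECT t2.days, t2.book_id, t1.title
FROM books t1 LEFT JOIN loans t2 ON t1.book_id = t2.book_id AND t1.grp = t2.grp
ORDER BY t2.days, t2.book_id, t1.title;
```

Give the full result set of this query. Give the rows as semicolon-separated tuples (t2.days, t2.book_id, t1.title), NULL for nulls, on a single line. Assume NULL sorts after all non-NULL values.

(NULL, NULL, 1984); (NULL, NULL, Dune); (NULL, NULL, Emma); (NULL, NULL, Giver); (NULL, NULL, Hamlet); (NULL, NULL, Iliad); (NULL, NULL, Iliad); (NULL, NULL, Matilda); (NULL, NULL, Matilda)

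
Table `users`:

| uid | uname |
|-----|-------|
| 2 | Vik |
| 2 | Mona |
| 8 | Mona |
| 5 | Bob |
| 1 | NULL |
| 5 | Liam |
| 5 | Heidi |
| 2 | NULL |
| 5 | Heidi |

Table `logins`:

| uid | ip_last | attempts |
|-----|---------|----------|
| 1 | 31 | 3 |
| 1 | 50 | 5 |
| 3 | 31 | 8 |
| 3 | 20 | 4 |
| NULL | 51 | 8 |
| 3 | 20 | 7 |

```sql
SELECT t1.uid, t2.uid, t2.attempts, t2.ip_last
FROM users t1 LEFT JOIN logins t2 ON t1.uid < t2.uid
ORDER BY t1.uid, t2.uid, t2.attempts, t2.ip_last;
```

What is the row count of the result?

LEFT JOIN keeps every row from `users`; unmatched rows get NULL for `logins`'s columns.
Matching on t1.uid < t2.uid. A NULL in a compared column never satisfies the condition.
- t1[0] uid=2 → 3 match(es) in t2 → 3 row(s).
- t1[1] uid=2 → 3 match(es) in t2 → 3 row(s).
- t1[2] uid=8 → no match; kept with NULLs on the t2 side.
- t1[3] uid=5 → no match; kept with NULLs on the t2 side.
- t1[4] uid=1 → 3 match(es) in t2 → 3 row(s).
- t1[5] uid=5 → no match; kept with NULLs on the t2 side.
- t1[6] uid=5 → no match; kept with NULLs on the t2 side.
- t1[7] uid=2 → 3 match(es) in t2 → 3 row(s).
- t1[8] uid=5 → no match; kept with NULLs on the t2 side.
Total: 12 matched + 5 padded = 17 rows.

17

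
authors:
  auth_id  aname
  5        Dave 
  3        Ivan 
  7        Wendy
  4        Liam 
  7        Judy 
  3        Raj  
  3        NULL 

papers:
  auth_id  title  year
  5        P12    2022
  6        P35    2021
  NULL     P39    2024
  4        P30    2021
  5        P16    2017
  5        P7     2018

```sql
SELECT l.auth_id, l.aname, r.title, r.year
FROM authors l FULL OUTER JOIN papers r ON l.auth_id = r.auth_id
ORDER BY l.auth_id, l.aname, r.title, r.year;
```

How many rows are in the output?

11

FULL OUTER JOIN keeps every row from both sides; unmatched rows get NULL for the other side's columns.
Matching on l.auth_id = r.auth_id. A NULL in a compared column never satisfies the condition.
- l[0] auth_id=5 → 3 match(es) in r → 3 row(s).
- l[1] auth_id=3 → no match; kept with NULLs on the r side.
- l[2] auth_id=7 → no match; kept with NULLs on the r side.
- l[3] auth_id=4 → 1 match(es) in r → 1 row(s).
- l[4] auth_id=7 → no match; kept with NULLs on the r side.
- l[5] auth_id=3 → no match; kept with NULLs on the r side.
- l[6] auth_id=3 → no match; kept with NULLs on the r side.
- 2 r row(s) had no l match → kept, l columns NULL.
Total: 4 matched + 7 padded = 11 rows.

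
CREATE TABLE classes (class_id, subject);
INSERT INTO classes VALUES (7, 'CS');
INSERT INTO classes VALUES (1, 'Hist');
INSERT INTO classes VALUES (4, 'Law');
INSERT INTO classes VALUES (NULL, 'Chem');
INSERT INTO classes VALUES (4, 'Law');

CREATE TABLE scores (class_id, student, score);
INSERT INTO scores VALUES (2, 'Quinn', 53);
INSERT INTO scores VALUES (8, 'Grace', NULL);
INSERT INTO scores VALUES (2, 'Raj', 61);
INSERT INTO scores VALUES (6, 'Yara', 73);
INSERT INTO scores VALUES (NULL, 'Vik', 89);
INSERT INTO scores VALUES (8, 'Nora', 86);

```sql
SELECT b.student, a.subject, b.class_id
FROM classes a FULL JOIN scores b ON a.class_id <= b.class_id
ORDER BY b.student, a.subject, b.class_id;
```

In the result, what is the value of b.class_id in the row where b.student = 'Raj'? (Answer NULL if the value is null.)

FULL OUTER JOIN keeps every row from both sides; unmatched rows get NULL for the other side's columns.
Matching on a.class_id <= b.class_id. A NULL in a compared column never satisfies the condition.
- a (class_id=7) pairs with 2 row(s) of b.
- a (class_id=1) pairs with 5 row(s) of b.
- a (class_id=4) pairs with 3 row(s) of b.
- a (class_id=NULL) has no partner → padded with NULL.
- a (class_id=4) pairs with 3 row(s) of b.
- 1 row(s) from b found no a partner → padded with NULL.

2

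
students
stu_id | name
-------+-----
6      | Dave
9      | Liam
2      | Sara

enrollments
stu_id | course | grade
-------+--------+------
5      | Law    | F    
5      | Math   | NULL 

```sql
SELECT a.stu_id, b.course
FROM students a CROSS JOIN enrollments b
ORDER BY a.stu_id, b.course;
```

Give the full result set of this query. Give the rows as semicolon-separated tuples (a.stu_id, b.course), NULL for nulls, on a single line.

CROSS JOIN pairs every row of `students` with every row of `enrollments`: 3 × 2 = 6 rows.
After projecting and ordering:
a.stu_id | b.course
2 | Law
2 | Math
6 | Law
6 | Math
9 | Law
9 | Math

(2, Law); (2, Math); (6, Law); (6, Math); (9, Law); (9, Math)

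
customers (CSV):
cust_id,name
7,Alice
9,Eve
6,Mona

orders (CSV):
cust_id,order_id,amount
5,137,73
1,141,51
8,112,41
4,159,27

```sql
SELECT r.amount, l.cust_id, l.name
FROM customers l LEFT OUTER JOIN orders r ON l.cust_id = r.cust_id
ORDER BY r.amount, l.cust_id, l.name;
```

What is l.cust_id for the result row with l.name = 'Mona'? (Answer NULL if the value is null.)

6

LEFT JOIN keeps every row from `customers`; unmatched rows get NULL for `orders`'s columns.
Matching on l.cust_id = r.cust_id.
- cust_id=7: no r row matches, row kept with r columns NULL.
- cust_id=9: no r row matches, row kept with r columns NULL.
- cust_id=6: no r row matches, row kept with r columns NULL.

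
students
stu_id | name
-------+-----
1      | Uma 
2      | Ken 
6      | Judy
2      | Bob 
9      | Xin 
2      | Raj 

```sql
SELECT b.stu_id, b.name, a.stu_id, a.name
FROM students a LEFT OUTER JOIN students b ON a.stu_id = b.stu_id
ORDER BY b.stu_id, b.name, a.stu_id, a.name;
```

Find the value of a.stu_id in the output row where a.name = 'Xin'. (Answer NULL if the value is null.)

LEFT JOIN keeps every row from `students a`; unmatched rows get NULL for `students b`'s columns.
Matching on a.stu_id = b.stu_id.
- stu_id=1: 1 matching b row(s), so 1 row(s) emitted.
- stu_id=2: 3 matching b row(s), so 3 row(s) emitted.
- stu_id=6: 1 matching b row(s), so 1 row(s) emitted.
- stu_id=2: 3 matching b row(s), so 3 row(s) emitted.
- stu_id=9: 1 matching b row(s), so 1 row(s) emitted.
- stu_id=2: 3 matching b row(s), so 3 row(s) emitted.

9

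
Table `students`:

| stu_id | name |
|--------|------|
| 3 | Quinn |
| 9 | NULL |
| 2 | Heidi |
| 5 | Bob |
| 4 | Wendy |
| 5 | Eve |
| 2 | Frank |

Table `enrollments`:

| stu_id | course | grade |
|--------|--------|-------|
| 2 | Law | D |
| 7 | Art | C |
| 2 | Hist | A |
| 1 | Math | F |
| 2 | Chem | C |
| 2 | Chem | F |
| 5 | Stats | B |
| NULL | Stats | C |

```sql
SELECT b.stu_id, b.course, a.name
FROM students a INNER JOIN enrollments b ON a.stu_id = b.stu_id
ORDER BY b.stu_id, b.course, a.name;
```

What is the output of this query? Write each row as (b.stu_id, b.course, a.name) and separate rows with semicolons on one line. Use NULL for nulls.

(2, Chem, Frank); (2, Chem, Frank); (2, Chem, Heidi); (2, Chem, Heidi); (2, Hist, Frank); (2, Hist, Heidi); (2, Law, Frank); (2, Law, Heidi); (5, Stats, Bob); (5, Stats, Eve)

INNER JOIN keeps only pairs where the ON condition holds.
Matching on a.stu_id = b.stu_id. A NULL in a compared column never satisfies the condition.
- a row (stu_id=3): no match → dropped.
- a row (stu_id=9): no match → dropped.
- a row (stu_id=2): matches 4 b row(s) → 4 output row(s).
- a row (stu_id=5): matches 1 b row(s) → 1 output row(s).
- a row (stu_id=4): no match → dropped.
- a row (stu_id=5): matches 1 b row(s) → 1 output row(s).
- a row (stu_id=2): matches 4 b row(s) → 4 output row(s).
After projecting and ordering:
b.stu_id | b.course | a.name
2 | Chem | Frank
2 | Chem | Frank
2 | Chem | Heidi
2 | Chem | Heidi
2 | Hist | Frank
2 | Hist | Heidi
2 | Law | Frank
2 | Law | Heidi
5 | Stats | Bob
5 | Stats | Eve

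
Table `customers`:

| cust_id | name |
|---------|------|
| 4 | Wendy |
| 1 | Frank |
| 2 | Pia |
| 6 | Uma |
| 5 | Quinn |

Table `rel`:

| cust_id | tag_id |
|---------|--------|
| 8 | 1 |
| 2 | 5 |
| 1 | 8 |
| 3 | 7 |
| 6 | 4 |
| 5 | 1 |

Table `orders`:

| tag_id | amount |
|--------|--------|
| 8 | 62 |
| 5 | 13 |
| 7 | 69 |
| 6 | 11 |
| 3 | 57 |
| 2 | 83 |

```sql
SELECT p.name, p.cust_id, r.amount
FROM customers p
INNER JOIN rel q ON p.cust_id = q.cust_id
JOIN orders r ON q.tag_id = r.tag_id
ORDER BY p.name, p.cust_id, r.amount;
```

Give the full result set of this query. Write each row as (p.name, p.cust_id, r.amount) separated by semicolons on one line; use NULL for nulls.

(Frank, 1, 62); (Pia, 2, 13)

Step 1 — p INNER JOIN q on cust_id → 4 row(s).
Then INNER JOIN `orders r` on tag_id: keep only rows whose q.tag_id appears in r.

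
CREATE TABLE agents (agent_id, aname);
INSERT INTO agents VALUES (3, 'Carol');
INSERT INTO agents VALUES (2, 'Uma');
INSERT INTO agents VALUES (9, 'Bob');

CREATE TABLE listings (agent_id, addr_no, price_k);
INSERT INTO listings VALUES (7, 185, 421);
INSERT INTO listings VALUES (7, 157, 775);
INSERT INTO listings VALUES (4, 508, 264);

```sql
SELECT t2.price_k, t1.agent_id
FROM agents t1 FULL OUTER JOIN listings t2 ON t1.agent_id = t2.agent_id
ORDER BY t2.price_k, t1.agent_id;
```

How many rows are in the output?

6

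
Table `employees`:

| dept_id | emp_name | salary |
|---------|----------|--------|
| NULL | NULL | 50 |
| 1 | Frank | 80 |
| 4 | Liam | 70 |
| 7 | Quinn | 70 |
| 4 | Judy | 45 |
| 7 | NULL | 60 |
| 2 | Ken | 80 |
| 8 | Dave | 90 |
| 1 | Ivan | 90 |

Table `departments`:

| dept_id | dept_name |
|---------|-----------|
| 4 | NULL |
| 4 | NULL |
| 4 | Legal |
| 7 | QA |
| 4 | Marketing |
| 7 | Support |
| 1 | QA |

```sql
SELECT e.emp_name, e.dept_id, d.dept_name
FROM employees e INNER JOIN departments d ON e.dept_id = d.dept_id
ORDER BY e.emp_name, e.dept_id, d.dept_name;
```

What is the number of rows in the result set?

INNER JOIN keeps only pairs where the ON condition holds.
Matching on e.dept_id = d.dept_id. A NULL in a compared column never satisfies the condition.
- dept_id=NULL: no matching d row, dropped.
- dept_id=1: 1 matching d row(s), so 1 row(s) emitted.
- dept_id=4: 4 matching d row(s), so 4 row(s) emitted.
- dept_id=7: 2 matching d row(s), so 2 row(s) emitted.
- dept_id=4: 4 matching d row(s), so 4 row(s) emitted.
- dept_id=7: 2 matching d row(s), so 2 row(s) emitted.
- dept_id=2: no matching d row, dropped.
- dept_id=8: no matching d row, dropped.
- dept_id=1: 1 matching d row(s), so 1 row(s) emitted.
Total: 14 rows.

14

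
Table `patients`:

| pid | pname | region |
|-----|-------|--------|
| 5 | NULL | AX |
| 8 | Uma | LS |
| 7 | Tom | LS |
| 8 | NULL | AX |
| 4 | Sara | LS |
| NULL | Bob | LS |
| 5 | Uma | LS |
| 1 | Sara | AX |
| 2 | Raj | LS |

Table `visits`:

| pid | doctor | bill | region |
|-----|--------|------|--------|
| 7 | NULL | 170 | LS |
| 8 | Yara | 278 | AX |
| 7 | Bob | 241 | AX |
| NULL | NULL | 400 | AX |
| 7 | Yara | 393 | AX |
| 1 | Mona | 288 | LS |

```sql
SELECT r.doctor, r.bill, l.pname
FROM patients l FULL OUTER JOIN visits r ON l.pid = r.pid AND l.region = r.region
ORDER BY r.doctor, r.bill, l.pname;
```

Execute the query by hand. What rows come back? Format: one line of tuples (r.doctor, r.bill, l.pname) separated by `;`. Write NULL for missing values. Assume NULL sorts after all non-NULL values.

(Bob, 241, NULL); (Mona, 288, NULL); (Yara, 278, NULL); (Yara, 393, NULL); (NULL, 170, Tom); (NULL, 400, NULL); (NULL, NULL, Bob); (NULL, NULL, Raj); (NULL, NULL, Sara); (NULL, NULL, Sara); (NULL, NULL, Uma); (NULL, NULL, Uma); (NULL, NULL, NULL)

FULL OUTER JOIN keeps every row from both sides; unmatched rows get NULL for the other side's columns.
Matching on l.pid = r.pid AND l.region = r.region. A NULL in a compared column never satisfies the condition.
Matched pairs: 2; unmatched l rows kept: 7; unmatched r rows kept: 4.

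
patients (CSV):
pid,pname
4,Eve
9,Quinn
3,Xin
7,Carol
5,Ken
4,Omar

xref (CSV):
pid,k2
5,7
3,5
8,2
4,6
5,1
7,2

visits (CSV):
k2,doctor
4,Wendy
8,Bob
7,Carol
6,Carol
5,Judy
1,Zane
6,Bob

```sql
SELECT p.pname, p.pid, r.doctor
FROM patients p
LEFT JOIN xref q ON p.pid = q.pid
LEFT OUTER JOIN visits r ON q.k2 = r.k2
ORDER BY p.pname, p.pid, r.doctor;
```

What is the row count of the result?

9

Joins associate left-to-right: patients LEFT JOIN xref on pid gives 7 intermediate row(s).
Then LEFT JOIN `visits r` on k2: each of those 7 rows is kept; rows whose q.k2 has no match in r get NULL for r's columns.
Result: 9 row(s).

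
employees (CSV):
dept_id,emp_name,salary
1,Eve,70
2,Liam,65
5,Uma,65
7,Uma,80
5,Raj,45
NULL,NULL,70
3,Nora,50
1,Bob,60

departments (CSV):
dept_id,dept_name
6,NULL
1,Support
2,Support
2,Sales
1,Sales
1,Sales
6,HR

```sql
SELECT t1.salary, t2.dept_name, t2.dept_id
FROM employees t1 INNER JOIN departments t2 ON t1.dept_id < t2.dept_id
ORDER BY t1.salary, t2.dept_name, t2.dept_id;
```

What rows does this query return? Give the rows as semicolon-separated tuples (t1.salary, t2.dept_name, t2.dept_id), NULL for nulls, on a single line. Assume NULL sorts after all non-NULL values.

INNER JOIN keeps only pairs where the ON condition holds.
Matching on t1.dept_id < t2.dept_id. A NULL in a compared column never satisfies the condition.
Matched pairs: 16.

(45, HR, 6); (45, NULL, 6); (50, HR, 6); (50, NULL, 6); (60, HR, 6); (60, Sales, 2); (60, Support, 2); (60, NULL, 6); (65, HR, 6); (65, HR, 6); (65, NULL, 6); (65, NULL, 6); (70, HR, 6); (70, Sales, 2); (70, Support, 2); (70, NULL, 6)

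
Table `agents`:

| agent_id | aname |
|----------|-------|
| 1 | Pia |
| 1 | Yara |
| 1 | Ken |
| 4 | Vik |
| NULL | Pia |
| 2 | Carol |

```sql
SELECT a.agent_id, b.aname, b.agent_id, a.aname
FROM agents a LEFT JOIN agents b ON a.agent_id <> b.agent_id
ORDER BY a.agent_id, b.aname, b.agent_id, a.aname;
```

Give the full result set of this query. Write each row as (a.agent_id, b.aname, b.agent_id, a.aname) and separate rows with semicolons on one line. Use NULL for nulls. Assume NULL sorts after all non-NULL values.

(1, Carol, 2, Ken); (1, Carol, 2, Pia); (1, Carol, 2, Yara); (1, Vik, 4, Ken); (1, Vik, 4, Pia); (1, Vik, 4, Yara); (2, Ken, 1, Carol); (2, Pia, 1, Carol); (2, Vik, 4, Carol); (2, Yara, 1, Carol); (4, Carol, 2, Vik); (4, Ken, 1, Vik); (4, Pia, 1, Vik); (4, Yara, 1, Vik); (NULL, NULL, NULL, Pia)

LEFT JOIN keeps every row from `agents a`; unmatched rows get NULL for `agents b`'s columns.
Matching on a.agent_id <> b.agent_id. A NULL in a compared column never satisfies the condition.
- a row (agent_id=1): matches 2 b row(s) → 2 output row(s).
- a row (agent_id=1): matches 2 b row(s) → 2 output row(s).
- a row (agent_id=1): matches 2 b row(s) → 2 output row(s).
- a row (agent_id=4): matches 4 b row(s) → 4 output row(s).
- a row (agent_id=NULL): no match → kept, b columns NULL.
- a row (agent_id=2): matches 4 b row(s) → 4 output row(s).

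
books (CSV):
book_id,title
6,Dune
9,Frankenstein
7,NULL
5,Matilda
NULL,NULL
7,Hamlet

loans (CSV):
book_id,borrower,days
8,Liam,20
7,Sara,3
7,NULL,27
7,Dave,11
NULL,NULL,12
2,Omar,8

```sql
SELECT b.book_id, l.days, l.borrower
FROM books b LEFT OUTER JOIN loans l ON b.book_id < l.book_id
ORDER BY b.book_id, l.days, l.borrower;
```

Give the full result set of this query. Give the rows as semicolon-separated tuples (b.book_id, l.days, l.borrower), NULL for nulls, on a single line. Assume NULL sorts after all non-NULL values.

(5, 3, Sara); (5, 11, Dave); (5, 20, Liam); (5, 27, NULL); (6, 3, Sara); (6, 11, Dave); (6, 20, Liam); (6, 27, NULL); (7, 20, Liam); (7, 20, Liam); (9, NULL, NULL); (NULL, NULL, NULL)

LEFT JOIN keeps every row from `books`; unmatched rows get NULL for `loans`'s columns.
Matching on b.book_id < l.book_id. A NULL in a compared column never satisfies the condition.
- book_id=6: 4 matching l row(s), so 4 row(s) emitted.
- book_id=9: no l row matches, row kept with l columns NULL.
- book_id=7: 1 matching l row(s), so 1 row(s) emitted.
- book_id=5: 4 matching l row(s), so 4 row(s) emitted.
- book_id=NULL: no l row matches, row kept with l columns NULL.
- book_id=7: 1 matching l row(s), so 1 row(s) emitted.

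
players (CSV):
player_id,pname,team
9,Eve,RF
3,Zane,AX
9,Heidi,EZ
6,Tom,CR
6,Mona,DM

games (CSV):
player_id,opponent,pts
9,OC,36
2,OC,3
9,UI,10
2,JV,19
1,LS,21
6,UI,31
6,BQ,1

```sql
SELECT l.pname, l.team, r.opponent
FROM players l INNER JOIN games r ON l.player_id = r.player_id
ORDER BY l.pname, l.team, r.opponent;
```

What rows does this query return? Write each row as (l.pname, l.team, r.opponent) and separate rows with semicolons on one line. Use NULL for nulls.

(Eve, RF, OC); (Eve, RF, UI); (Heidi, EZ, OC); (Heidi, EZ, UI); (Mona, DM, BQ); (Mona, DM, UI); (Tom, CR, BQ); (Tom, CR, UI)

INNER JOIN keeps only pairs where the ON condition holds.
Matching on l.player_id = r.player_id.
- l[0] player_id=9 → 2 match(es) in r → 2 row(s).
- l[1] player_id=3 → no match; dropped.
- l[2] player_id=9 → 2 match(es) in r → 2 row(s).
- l[3] player_id=6 → 2 match(es) in r → 2 row(s).
- l[4] player_id=6 → 2 match(es) in r → 2 row(s).
After projecting and ordering:
l.pname | l.team | r.opponent
Eve | RF | OC
Eve | RF | UI
Heidi | EZ | OC
Heidi | EZ | UI
Mona | DM | BQ
Mona | DM | UI
Tom | CR | BQ
Tom | CR | UI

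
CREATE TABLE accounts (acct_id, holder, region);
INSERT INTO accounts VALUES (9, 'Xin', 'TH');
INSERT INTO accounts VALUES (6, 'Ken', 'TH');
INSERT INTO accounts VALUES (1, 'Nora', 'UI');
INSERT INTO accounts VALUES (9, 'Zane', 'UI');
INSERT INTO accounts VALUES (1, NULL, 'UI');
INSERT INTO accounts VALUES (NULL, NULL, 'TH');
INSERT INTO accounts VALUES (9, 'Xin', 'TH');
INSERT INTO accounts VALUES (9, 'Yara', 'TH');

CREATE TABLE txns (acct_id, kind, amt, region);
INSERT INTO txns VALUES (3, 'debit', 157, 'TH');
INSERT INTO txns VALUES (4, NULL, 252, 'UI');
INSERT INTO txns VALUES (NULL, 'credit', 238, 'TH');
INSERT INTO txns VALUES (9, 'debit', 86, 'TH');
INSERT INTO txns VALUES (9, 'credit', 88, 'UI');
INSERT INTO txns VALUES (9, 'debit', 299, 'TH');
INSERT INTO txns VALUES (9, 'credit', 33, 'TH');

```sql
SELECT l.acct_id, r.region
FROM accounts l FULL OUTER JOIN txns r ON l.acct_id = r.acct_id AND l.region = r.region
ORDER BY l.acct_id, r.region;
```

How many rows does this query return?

17

FULL OUTER JOIN keeps every row from both sides; unmatched rows get NULL for the other side's columns.
Matching on l.acct_id = r.acct_id AND l.region = r.region. A NULL in a compared column never satisfies the condition.
- acct_id=9, region=TH: 3 matching r row(s), so 3 row(s) emitted.
- acct_id=6, region=TH: no r row matches, row kept with r columns NULL.
- acct_id=1, region=UI: no r row matches, row kept with r columns NULL.
- acct_id=9, region=UI: 1 matching r row(s), so 1 row(s) emitted.
- acct_id=1, region=UI: no r row matches, row kept with r columns NULL.
- acct_id=NULL, region=TH: no r row matches, row kept with r columns NULL.
- acct_id=9, region=TH: 3 matching r row(s), so 3 row(s) emitted.
- acct_id=9, region=TH: 3 matching r row(s), so 3 row(s) emitted.
- 3 row(s) from r found no l partner → padded with NULL.
Total: 10 matched + 7 padded = 17 rows.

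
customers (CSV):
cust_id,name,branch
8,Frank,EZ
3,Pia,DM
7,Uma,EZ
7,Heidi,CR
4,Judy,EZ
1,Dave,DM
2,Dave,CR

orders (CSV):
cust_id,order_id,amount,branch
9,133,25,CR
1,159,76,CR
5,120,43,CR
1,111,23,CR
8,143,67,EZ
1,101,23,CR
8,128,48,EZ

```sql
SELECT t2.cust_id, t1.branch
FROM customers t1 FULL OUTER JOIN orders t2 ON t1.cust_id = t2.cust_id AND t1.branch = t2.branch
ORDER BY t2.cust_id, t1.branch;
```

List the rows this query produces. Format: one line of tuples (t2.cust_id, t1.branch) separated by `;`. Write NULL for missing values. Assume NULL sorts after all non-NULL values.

FULL OUTER JOIN keeps every row from both sides; unmatched rows get NULL for the other side's columns.
Matching on t1.cust_id = t2.cust_id AND t1.branch = t2.branch.
- t1[0] cust_id=8, branch=EZ → 2 match(es) in t2 → 2 row(s).
- t1[1] cust_id=3, branch=DM → no match; kept with NULLs on the t2 side.
- t1[2] cust_id=7, branch=EZ → no match; kept with NULLs on the t2 side.
- t1[3] cust_id=7, branch=CR → no match; kept with NULLs on the t2 side.
- t1[4] cust_id=4, branch=EZ → no match; kept with NULLs on the t2 side.
- t1[5] cust_id=1, branch=DM → no match; kept with NULLs on the t2 side.
- t1[6] cust_id=2, branch=CR → no match; kept with NULLs on the t2 side.
- 5 row(s) from t2 found no t1 partner → padded with NULL.

(1, NULL); (1, NULL); (1, NULL); (5, NULL); (8, EZ); (8, EZ); (9, NULL); (NULL, CR); (NULL, CR); (NULL, DM); (NULL, DM); (NULL, EZ); (NULL, EZ)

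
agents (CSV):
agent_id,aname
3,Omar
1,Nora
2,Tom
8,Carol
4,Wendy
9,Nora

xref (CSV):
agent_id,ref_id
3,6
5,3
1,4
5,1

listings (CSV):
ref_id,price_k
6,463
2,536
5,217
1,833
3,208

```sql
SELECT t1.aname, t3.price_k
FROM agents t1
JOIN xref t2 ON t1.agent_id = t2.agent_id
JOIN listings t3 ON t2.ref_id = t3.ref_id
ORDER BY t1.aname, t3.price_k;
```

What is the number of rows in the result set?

1

Step 1 — t1 INNER JOIN t2 on agent_id → 2 row(s).
Then INNER JOIN `listings t3` on ref_id: keep only rows whose t2.ref_id appears in t3.
Result: 1 row(s).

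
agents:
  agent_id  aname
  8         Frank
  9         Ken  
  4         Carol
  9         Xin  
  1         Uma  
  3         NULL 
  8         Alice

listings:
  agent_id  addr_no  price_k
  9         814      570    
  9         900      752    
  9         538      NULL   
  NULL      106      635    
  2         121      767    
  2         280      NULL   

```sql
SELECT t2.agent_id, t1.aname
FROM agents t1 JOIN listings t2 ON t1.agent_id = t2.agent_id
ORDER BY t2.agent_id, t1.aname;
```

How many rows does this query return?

INNER JOIN keeps only pairs where the ON condition holds.
Matching on t1.agent_id = t2.agent_id. A NULL in a compared column never satisfies the condition.
- t1[0] agent_id=8 → no match; dropped.
- t1[1] agent_id=9 → 3 match(es) in t2 → 3 row(s).
- t1[2] agent_id=4 → no match; dropped.
- t1[3] agent_id=9 → 3 match(es) in t2 → 3 row(s).
- t1[4] agent_id=1 → no match; dropped.
- t1[5] agent_id=3 → no match; dropped.
- t1[6] agent_id=8 → no match; dropped.
Total: 6 rows.

6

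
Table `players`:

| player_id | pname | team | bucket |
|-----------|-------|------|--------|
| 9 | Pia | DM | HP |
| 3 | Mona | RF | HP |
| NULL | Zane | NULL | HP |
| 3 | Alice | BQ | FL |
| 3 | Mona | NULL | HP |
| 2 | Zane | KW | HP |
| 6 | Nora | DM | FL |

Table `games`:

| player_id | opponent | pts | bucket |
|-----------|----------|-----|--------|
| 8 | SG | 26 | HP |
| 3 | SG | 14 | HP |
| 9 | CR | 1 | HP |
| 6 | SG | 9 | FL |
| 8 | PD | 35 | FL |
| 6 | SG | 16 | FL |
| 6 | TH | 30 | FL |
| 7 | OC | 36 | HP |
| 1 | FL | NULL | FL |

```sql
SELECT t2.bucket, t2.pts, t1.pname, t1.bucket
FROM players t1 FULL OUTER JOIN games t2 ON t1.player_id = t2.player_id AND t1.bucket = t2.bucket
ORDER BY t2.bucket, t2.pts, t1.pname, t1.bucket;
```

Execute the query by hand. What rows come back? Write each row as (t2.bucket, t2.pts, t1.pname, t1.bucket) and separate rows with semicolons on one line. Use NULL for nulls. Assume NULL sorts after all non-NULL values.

FULL OUTER JOIN keeps every row from both sides; unmatched rows get NULL for the other side's columns.
Matching on t1.player_id = t2.player_id AND t1.bucket = t2.bucket. A NULL in a compared column never satisfies the condition.
Matched pairs: 6; unmatched t1 rows kept: 3; unmatched t2 rows kept: 4.

(FL, 9, Nora, FL); (FL, 16, Nora, FL); (FL, 30, Nora, FL); (FL, 35, NULL, NULL); (FL, NULL, NULL, NULL); (HP, 1, Pia, HP); (HP, 14, Mona, HP); (HP, 14, Mona, HP); (HP, 26, NULL, NULL); (HP, 36, NULL, NULL); (NULL, NULL, Alice, FL); (NULL, NULL, Zane, HP); (NULL, NULL, Zane, HP)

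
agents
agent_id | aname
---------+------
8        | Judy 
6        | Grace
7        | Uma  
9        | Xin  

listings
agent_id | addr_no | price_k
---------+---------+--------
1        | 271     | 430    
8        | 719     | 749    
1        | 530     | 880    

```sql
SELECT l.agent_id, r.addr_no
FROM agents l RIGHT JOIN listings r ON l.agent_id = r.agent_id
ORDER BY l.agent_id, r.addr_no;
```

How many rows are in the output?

3

RIGHT JOIN keeps every row from `listings`; unmatched rows get NULL for `agents`'s columns.
Matching on l.agent_id = r.agent_id.
Matched pairs: 1; unmatched r rows kept: 2.
Total: 1 matched + 2 padded = 3 rows.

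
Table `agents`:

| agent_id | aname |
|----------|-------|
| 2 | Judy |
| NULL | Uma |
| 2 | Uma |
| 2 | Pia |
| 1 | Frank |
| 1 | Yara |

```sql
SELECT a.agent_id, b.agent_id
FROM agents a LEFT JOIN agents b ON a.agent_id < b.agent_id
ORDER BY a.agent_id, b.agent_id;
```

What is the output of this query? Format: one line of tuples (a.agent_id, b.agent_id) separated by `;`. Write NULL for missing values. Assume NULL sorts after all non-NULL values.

LEFT JOIN keeps every row from `agents a`; unmatched rows get NULL for `agents b`'s columns.
Matching on a.agent_id < b.agent_id. A NULL in a compared column never satisfies the condition.
- a row (agent_id=2): no match → kept, b columns NULL.
- a row (agent_id=NULL): no match → kept, b columns NULL.
- a row (agent_id=2): no match → kept, b columns NULL.
- a row (agent_id=2): no match → kept, b columns NULL.
- a row (agent_id=1): matches 3 b row(s) → 3 output row(s).
- a row (agent_id=1): matches 3 b row(s) → 3 output row(s).
After projecting and ordering:
a.agent_id | b.agent_id
1 | 2
1 | 2
1 | 2
1 | 2
1 | 2
1 | 2
2 | NULL
2 | NULL
2 | NULL
NULL | NULL

(1, 2); (1, 2); (1, 2); (1, 2); (1, 2); (1, 2); (2, NULL); (2, NULL); (2, NULL); (NULL, NULL)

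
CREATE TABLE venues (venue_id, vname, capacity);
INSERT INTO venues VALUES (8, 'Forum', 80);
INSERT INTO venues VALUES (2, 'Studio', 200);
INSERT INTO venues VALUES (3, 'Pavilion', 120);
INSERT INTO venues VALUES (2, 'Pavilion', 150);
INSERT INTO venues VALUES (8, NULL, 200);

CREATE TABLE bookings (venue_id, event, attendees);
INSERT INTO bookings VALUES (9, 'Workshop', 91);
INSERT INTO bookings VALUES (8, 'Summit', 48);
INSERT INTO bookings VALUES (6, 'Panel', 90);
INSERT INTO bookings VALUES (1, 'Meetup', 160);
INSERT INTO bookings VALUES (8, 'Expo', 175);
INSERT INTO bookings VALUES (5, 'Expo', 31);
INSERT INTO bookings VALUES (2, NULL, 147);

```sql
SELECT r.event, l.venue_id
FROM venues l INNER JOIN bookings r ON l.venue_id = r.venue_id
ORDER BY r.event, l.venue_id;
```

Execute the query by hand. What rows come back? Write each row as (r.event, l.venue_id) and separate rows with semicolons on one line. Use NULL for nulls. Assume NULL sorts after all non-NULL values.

(Expo, 8); (Expo, 8); (Summit, 8); (Summit, 8); (NULL, 2); (NULL, 2)

INNER JOIN keeps only pairs where the ON condition holds.
Matching on l.venue_id = r.venue_id.
- l row (venue_id=8): matches 2 r row(s) → 2 output row(s).
- l row (venue_id=2): matches 1 r row(s) → 1 output row(s).
- l row (venue_id=3): no match → dropped.
- l row (venue_id=2): matches 1 r row(s) → 1 output row(s).
- l row (venue_id=8): matches 2 r row(s) → 2 output row(s).
After projecting and ordering:
r.event | l.venue_id
Expo | 8
Expo | 8
Summit | 8
Summit | 8
NULL | 2
NULL | 2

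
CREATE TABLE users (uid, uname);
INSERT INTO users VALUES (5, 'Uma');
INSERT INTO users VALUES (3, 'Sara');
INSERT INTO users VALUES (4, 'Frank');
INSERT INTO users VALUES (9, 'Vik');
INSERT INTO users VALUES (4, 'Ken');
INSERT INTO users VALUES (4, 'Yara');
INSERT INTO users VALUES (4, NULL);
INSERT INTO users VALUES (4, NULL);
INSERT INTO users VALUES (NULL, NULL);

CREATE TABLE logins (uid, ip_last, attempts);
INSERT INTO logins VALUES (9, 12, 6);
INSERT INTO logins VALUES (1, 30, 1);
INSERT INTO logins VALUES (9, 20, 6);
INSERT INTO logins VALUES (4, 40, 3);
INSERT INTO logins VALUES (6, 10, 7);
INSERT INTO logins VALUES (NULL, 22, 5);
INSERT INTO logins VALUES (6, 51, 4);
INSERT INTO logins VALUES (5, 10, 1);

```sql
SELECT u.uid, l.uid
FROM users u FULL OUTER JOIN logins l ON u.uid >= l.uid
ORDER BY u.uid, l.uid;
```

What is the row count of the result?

FULL OUTER JOIN keeps every row from both sides; unmatched rows get NULL for the other side's columns.
Matching on u.uid >= l.uid. A NULL in a compared column never satisfies the condition.
Matched pairs: 21; unmatched u rows kept: 1; unmatched l rows kept: 1.
Total: 21 matched + 2 padded = 23 rows.

23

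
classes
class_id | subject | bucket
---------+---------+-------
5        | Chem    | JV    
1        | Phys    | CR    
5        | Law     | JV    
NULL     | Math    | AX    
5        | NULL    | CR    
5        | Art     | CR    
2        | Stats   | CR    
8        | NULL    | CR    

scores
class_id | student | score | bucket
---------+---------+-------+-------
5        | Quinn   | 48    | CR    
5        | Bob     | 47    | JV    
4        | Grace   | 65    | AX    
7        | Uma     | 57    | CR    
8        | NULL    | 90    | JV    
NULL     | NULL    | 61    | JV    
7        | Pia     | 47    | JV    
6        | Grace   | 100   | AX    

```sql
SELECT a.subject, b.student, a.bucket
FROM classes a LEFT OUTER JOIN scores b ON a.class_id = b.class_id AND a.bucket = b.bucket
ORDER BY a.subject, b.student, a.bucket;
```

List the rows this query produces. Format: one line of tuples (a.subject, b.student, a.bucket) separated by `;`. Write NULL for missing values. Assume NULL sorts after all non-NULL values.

(Art, Quinn, CR); (Chem, Bob, JV); (Law, Bob, JV); (Math, NULL, AX); (Phys, NULL, CR); (Stats, NULL, CR); (NULL, Quinn, CR); (NULL, NULL, CR)

LEFT JOIN keeps every row from `classes`; unmatched rows get NULL for `scores`'s columns.
Matching on a.class_id = b.class_id AND a.bucket = b.bucket. A NULL in a compared column never satisfies the condition.
- class_id=5, bucket=JV: 1 matching b row(s), so 1 row(s) emitted.
- class_id=1, bucket=CR: no b row matches, row kept with b columns NULL.
- class_id=5, bucket=JV: 1 matching b row(s), so 1 row(s) emitted.
- class_id=NULL, bucket=AX: no b row matches, row kept with b columns NULL.
- class_id=5, bucket=CR: 1 matching b row(s), so 1 row(s) emitted.
- class_id=5, bucket=CR: 1 matching b row(s), so 1 row(s) emitted.
- class_id=2, bucket=CR: no b row matches, row kept with b columns NULL.
- class_id=8, bucket=CR: no b row matches, row kept with b columns NULL.
After projecting and ordering:
a.subject | b.student | a.bucket
Art | Quinn | CR
Chem | Bob | JV
Law | Bob | JV
Math | NULL | AX
Phys | NULL | CR
Stats | NULL | CR
NULL | Quinn | CR
NULL | NULL | CR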